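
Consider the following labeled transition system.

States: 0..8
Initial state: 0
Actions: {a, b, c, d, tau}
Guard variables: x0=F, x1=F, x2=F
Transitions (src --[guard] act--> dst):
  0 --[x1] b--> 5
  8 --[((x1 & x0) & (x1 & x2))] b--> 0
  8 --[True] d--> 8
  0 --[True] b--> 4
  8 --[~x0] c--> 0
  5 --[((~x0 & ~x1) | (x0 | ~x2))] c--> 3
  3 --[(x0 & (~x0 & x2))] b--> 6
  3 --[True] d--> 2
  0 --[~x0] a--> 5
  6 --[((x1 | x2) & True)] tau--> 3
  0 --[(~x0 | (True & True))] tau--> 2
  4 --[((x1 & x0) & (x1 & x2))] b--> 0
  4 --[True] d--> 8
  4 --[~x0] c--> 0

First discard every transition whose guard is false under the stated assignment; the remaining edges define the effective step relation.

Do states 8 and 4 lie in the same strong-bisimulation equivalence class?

Answer: BISIMILAR

Working:
Bisimulation quotient by refinement:
  P[0] = {{0,1,2,3,4,5,6,7,8}}
  P[1] = {{0},{1,2,6,7},{3},{4,8},{5}}
Fixed point at round 2; 5 class(es).
[8]={4,8}  [4]={4,8}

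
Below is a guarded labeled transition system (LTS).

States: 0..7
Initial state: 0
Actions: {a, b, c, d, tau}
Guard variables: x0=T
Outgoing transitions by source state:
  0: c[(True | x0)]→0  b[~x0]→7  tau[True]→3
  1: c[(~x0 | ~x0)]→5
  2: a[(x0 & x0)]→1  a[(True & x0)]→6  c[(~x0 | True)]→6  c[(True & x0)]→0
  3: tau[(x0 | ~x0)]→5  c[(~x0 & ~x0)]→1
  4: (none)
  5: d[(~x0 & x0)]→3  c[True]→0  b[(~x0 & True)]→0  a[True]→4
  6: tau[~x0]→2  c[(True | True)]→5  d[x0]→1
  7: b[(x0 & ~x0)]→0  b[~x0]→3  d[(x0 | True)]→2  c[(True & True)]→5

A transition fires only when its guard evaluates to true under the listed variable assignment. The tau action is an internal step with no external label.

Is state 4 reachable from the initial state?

Answer: REACHABLE

Working:
13 transition(s) survive guard evaluation.
depth 0: {0}
depth 1: {3}  now seen {0,3}
depth 2: {5}  now seen {0,3,5}
depth 3: {4}  now seen {0,3,4,5}
Reachable = {0,3,4,5}
trace reaching 4: tau·tau·a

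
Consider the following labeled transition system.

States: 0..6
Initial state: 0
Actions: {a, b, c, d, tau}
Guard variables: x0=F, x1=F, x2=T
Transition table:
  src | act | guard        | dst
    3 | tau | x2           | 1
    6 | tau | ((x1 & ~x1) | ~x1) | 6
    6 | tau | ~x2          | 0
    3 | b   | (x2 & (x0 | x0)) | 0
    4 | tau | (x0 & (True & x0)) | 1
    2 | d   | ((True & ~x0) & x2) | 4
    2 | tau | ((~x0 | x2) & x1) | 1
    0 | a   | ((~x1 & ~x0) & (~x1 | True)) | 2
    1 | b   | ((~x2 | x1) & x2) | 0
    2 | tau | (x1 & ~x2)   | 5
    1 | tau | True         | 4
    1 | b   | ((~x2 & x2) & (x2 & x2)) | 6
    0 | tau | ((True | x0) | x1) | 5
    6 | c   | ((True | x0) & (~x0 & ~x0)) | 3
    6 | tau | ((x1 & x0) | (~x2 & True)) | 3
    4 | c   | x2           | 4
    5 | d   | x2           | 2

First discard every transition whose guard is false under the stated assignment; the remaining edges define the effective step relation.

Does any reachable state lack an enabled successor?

Answer: DEADLOCK-FREE

Trace:
Reachable = {0,2,4,5}
  0: a→2  tau→5  [2 out]
  2: d→4  [1 out]
  4: c→4  [1 out]
  5: d→2  [1 out]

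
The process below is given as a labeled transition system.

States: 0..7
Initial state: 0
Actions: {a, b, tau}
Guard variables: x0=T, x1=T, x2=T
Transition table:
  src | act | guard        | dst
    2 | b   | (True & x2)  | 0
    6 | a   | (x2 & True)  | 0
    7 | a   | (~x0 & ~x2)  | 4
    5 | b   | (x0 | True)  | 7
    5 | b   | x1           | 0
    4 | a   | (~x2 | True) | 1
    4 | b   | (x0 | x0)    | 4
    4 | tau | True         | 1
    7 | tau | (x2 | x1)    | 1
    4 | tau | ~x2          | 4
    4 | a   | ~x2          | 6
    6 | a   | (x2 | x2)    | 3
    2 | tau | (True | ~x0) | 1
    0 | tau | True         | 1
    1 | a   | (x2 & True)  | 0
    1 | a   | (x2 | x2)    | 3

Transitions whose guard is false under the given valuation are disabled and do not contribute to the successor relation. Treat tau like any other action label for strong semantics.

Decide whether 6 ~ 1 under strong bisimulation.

Answer: BISIMILAR

Working:
Bisimulation quotient by refinement:
  round 0: {{0,1,2,3,4,5,6,7}}
  round 1: {{0,7},{1,6},{2},{3},{4},{5}}
stable after 2 split(s): 6 block(s)
[6]={1,6}  [1]={1,6}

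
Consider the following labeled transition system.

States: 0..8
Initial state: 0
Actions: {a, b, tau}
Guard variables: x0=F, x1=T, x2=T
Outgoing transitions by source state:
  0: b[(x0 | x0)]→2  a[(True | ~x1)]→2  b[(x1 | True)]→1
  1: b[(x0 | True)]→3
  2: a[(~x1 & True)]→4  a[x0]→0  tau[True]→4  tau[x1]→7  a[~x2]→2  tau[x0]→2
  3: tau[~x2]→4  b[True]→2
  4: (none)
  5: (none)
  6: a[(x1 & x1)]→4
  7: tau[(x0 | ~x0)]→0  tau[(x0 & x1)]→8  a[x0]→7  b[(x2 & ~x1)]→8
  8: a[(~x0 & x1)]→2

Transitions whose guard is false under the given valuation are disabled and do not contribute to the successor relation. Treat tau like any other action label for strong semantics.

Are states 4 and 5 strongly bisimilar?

Answer: BISIMILAR

Trace:
Refine partition for ~:
  π0 = {{0,1,2,3,4,5,6,7,8}}
  π1 = {{0},{1,3},{2,7},{4,5},{6,8}}
  π2 = {{0},{1},{2},{3},{4,5},{6},{7},{8}}
stable after 3 split(s): 8 block(s)
4∈{4,5}, 5∈{4,5}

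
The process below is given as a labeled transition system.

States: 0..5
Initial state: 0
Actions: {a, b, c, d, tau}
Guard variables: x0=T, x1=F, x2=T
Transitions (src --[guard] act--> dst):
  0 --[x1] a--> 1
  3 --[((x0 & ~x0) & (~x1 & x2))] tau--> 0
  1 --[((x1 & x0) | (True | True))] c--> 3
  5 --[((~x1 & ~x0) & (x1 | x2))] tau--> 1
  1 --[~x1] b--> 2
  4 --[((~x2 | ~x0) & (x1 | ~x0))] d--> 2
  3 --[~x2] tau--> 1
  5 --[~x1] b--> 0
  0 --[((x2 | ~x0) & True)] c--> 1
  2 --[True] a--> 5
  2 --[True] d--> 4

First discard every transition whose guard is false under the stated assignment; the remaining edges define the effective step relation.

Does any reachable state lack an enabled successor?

Answer: DEADLOCK at state 3

Analysis:
R = {0,1,2,3,4,5}
  0: c→1  [1 exit(s)]
  1: b→2  c→3  [2 exit(s)]
  2: a→5  d→4  [2 exit(s)]
  3: ∅  [no exit]
  4: ∅  [no exit]
  5: b→0  [1 exit(s)]
Path to 3: c·c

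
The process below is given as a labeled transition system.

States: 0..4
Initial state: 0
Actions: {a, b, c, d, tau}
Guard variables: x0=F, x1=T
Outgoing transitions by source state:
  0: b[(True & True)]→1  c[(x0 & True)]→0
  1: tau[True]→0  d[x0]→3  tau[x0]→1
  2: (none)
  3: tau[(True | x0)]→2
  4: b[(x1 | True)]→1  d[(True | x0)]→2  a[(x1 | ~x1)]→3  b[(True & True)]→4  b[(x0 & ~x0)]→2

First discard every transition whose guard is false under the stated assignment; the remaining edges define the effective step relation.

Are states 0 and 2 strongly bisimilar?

Answer: NOT BISIMILAR

Analysis:
Refine partition for ~:
  P[0] = {{0,1,2,3,4}}
  P[1] = {{0},{1,3},{2},{4}}
  P[2] = {{0},{1},{2},{3},{4}}
stable after 3 split(s): 5 block(s)
class of 0: {0}; class of 2: {2}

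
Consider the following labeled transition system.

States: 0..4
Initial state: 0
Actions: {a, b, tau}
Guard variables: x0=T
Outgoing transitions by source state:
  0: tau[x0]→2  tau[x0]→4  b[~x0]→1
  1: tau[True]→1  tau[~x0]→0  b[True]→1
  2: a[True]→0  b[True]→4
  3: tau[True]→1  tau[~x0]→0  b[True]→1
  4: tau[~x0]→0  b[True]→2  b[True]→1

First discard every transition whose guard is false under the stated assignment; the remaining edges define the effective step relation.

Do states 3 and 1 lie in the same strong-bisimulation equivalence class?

Bisimulation quotient by refinement:
  round 0: {{0,1,2,3,4}}
  round 1: {{0},{1,3},{2},{4}}
Fixed point at round 2; 4 class(es).
class of 3: {1,3}; class of 1: {1,3}

Answer: BISIMILAR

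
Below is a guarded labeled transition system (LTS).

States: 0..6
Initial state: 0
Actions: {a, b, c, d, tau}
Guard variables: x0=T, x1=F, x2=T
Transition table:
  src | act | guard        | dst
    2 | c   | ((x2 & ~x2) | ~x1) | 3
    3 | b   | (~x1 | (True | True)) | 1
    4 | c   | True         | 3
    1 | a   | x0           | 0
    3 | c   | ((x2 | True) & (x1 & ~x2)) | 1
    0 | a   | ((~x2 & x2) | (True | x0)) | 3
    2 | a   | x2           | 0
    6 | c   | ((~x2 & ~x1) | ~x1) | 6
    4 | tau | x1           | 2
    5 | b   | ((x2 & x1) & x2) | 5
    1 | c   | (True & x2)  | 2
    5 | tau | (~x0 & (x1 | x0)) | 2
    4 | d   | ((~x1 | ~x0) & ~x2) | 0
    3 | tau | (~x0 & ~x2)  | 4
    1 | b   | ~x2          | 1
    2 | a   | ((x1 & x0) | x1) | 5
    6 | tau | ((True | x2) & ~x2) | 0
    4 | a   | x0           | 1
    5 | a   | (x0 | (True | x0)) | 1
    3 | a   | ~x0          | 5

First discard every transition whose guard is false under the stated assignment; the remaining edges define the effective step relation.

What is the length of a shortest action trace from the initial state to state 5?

Answer: UNREACHABLE

Working:
Layered search for 5:
  depth 0: {0}
  depth 1: {3}
  depth 2: {1}
  depth 3: {2}
5 never appears.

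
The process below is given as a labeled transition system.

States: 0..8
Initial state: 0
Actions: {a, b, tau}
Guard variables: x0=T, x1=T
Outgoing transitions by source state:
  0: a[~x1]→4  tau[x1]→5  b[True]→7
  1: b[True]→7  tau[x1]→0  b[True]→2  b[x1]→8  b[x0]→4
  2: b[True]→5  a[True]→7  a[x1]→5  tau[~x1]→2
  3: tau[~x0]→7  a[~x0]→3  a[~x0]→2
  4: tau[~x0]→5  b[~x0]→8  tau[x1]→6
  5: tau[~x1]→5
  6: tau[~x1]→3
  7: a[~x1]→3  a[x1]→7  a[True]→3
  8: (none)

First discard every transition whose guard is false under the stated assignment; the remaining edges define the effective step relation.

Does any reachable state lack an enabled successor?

Answer: DEADLOCK at state 3

Working:
Reach set: {0,3,5,7}
  0: b→7  tau→5  [2 exit(s)]
  3: ∅  [deadlock]
  5: ∅  [deadlock]
  7: a→3  a→7  [2 exit(s)]
Path to 3: b·a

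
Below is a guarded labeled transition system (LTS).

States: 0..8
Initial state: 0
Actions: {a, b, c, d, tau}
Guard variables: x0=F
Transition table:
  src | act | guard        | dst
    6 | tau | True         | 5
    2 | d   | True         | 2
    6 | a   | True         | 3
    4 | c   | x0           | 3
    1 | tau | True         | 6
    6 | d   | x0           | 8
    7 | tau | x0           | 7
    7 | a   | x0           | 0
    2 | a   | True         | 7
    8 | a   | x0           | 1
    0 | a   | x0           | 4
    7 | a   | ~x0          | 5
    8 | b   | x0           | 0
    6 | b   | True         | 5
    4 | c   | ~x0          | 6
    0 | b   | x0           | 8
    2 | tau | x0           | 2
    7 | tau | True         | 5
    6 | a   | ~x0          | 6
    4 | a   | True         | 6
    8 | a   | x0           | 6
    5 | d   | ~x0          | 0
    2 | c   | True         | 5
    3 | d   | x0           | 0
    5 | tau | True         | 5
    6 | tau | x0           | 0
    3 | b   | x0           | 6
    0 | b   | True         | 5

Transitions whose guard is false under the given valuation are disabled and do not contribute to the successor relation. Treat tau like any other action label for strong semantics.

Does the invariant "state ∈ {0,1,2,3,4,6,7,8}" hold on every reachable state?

Inv-set: {0,1,2,3,4,6,7,8}
Reach set: {0,5}
  0: safe
  5: outside
counterexample path to 5: b

Answer: INVARIANT VIOLATED at state 5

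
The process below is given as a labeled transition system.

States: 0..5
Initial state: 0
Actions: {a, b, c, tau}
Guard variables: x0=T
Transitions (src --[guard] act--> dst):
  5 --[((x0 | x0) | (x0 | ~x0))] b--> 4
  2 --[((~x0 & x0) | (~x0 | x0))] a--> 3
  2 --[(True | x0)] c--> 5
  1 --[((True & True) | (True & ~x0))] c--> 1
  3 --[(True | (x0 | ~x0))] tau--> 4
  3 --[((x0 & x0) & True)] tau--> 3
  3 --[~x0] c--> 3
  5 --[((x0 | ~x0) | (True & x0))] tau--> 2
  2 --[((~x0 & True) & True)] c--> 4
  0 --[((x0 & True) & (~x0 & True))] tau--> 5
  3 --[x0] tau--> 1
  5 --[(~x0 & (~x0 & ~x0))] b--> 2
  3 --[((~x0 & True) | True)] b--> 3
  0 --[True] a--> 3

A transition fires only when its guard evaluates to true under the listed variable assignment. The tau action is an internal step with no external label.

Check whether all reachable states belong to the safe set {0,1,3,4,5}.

Answer: INVARIANT HOLDS

Analysis:
Allowed set {0,1,3,4,5}
Reachable = {0,1,3,4}
  0: ok
  1: ok
  3: ok
  4: ok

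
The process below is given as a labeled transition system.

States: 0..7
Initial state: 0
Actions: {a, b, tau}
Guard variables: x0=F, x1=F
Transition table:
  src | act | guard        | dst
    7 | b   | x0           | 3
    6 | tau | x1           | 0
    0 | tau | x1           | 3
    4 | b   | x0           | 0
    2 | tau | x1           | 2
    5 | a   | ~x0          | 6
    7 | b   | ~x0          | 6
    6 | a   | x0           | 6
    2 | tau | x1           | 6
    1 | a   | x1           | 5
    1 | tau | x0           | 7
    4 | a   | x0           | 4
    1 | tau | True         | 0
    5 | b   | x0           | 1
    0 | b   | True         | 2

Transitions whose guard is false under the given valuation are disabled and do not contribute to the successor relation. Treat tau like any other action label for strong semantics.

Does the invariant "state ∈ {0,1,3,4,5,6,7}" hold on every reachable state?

Answer: INVARIANT VIOLATED at state 2

Analysis:
Inv-set: {0,1,3,4,5,6,7}
R = {0,2}
  0: ✓
  2: outside
reach 2 via b — violates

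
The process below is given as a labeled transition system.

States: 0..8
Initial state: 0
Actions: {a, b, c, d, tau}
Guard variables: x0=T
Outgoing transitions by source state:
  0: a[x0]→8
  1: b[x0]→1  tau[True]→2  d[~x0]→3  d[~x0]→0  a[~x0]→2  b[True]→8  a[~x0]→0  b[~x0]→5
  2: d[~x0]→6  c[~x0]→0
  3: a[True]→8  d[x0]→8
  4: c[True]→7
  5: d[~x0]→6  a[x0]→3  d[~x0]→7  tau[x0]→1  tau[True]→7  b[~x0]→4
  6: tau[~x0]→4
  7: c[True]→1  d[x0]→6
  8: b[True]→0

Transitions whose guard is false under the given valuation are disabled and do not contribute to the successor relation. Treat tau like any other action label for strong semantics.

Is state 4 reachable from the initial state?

After dropping false guards: 13 live edges.
L0 = {0}
L1 = {8}  now seen {0,8}
Reach set: {0,8}

Answer: UNREACHABLE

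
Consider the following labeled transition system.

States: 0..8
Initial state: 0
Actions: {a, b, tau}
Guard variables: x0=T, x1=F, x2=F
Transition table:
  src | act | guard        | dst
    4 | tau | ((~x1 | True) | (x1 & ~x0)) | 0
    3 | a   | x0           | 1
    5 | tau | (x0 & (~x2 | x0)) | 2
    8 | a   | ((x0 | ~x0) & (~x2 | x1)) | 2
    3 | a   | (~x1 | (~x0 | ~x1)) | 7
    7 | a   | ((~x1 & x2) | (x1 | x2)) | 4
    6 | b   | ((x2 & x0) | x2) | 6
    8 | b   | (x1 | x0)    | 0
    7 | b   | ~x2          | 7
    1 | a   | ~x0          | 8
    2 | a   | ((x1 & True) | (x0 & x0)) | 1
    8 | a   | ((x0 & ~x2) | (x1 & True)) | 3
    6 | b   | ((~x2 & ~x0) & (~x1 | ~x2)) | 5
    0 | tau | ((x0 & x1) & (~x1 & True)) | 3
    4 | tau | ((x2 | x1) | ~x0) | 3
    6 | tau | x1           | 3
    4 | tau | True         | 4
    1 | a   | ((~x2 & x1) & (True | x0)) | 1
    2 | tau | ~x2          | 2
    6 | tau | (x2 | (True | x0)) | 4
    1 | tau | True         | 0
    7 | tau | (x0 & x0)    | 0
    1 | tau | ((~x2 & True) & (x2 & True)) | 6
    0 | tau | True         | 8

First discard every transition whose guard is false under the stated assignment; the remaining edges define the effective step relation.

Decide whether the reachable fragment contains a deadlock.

Answer: DEADLOCK-FREE

Working:
Reachable = {0,1,2,3,7,8}
  0: tau→8  [1 exit(s)]
  1: tau→0  [1 exit(s)]
  2: a→1  tau→2  [2 exit(s)]
  3: a→1  a→7  [2 exit(s)]
  7: b→7  tau→0  [2 exit(s)]
  8: a→2  a→3  b→0  [3 exit(s)]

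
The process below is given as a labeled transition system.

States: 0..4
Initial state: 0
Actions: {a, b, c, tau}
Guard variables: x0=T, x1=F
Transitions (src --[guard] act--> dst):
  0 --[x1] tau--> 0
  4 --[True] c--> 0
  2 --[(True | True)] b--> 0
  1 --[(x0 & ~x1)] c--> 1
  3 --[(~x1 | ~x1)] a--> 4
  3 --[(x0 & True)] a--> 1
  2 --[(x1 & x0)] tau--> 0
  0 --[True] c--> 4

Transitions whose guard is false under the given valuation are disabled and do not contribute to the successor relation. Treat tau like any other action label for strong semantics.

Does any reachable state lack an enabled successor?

Answer: DEADLOCK-FREE

Working:
Reach set: {0,4}
  0: c→4  [1 out]
  4: c→0  [1 out]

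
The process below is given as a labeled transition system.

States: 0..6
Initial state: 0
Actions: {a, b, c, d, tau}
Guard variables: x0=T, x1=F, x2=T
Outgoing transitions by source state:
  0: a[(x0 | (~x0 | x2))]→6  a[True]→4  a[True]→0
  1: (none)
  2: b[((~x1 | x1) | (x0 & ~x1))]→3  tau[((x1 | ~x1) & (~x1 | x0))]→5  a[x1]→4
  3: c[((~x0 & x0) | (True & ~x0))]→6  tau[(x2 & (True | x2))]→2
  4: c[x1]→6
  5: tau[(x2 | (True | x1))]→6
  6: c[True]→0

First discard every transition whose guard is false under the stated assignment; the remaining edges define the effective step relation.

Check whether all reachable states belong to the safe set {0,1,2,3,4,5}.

Allowed set {0,1,2,3,4,5}
Reachable = {0,4,6}
  0: ✓
  4: ✓
  6: outside
witness against invariant: a → 6

Answer: INVARIANT VIOLATED at state 6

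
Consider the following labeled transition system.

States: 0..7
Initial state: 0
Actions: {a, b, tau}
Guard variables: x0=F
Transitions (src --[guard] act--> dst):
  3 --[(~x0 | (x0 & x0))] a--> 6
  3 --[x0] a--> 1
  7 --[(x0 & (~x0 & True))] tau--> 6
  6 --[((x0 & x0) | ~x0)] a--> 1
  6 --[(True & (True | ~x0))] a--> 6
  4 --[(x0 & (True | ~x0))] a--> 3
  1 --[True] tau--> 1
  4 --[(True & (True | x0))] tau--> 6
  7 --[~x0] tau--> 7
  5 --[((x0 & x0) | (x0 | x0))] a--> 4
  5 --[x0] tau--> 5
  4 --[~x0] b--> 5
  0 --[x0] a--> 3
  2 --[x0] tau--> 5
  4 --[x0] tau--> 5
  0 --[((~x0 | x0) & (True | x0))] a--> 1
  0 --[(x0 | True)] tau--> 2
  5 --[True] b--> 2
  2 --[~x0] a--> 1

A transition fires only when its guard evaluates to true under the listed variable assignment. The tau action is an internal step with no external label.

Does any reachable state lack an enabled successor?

R = {0,1,2}
  0: a→1  tau→2  [deg 2]
  1: tau→1  [deg 1]
  2: a→1  [deg 1]

Answer: DEADLOCK-FREE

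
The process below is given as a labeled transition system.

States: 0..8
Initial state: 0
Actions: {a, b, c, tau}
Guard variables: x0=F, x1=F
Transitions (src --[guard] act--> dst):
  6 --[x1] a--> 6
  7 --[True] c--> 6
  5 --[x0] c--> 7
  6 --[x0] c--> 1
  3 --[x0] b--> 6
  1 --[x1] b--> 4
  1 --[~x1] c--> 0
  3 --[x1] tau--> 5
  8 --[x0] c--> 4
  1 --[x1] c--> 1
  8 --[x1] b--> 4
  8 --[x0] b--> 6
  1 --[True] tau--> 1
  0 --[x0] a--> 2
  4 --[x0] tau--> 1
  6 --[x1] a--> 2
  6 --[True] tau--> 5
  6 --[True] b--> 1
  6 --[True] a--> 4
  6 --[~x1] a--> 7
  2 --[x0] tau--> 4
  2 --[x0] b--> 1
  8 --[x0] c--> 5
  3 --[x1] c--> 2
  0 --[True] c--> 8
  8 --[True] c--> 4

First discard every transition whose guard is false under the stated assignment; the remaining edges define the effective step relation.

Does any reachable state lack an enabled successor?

R = {0,4,8}
  0: c→8  [deg 1]
  4: ∅  [STUCK]
  8: c→4  [deg 1]
trace reaching 4: c·c

Answer: DEADLOCK at state 4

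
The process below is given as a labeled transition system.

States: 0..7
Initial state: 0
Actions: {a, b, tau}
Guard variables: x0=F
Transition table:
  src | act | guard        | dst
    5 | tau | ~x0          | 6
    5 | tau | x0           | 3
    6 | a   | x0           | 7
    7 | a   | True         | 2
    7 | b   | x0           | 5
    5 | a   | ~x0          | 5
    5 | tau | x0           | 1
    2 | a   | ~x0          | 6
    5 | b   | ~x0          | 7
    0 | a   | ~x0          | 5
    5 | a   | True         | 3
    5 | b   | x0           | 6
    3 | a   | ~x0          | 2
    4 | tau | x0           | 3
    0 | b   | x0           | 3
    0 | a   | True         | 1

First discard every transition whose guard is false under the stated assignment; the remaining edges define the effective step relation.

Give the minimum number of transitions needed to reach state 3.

Answer: 2

Working:
BFS to 3:
  depth 0: {0}
  depth 1: {1,5}
  depth 2: {3,6,7}
3 enters at depth 2; path a·a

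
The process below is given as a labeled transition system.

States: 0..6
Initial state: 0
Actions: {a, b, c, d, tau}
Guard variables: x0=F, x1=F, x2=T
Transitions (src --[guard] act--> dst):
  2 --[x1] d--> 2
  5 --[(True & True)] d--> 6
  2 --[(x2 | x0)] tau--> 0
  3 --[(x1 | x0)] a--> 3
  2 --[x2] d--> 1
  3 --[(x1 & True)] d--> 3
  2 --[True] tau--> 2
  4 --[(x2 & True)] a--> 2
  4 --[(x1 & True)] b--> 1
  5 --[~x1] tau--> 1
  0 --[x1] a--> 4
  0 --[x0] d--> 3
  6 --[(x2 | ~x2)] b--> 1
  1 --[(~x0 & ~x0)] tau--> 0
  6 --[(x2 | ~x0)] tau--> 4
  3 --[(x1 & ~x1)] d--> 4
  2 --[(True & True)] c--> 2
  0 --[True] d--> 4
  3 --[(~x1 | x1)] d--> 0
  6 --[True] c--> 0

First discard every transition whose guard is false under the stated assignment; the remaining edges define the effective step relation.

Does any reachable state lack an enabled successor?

Answer: DEADLOCK-FREE

Analysis:
Reachable = {0,1,2,4}
  0: d→4  [deg 1]
  1: tau→0  [deg 1]
  2: c→2  d→1  tau→0  tau→2  [deg 4]
  4: a→2  [deg 1]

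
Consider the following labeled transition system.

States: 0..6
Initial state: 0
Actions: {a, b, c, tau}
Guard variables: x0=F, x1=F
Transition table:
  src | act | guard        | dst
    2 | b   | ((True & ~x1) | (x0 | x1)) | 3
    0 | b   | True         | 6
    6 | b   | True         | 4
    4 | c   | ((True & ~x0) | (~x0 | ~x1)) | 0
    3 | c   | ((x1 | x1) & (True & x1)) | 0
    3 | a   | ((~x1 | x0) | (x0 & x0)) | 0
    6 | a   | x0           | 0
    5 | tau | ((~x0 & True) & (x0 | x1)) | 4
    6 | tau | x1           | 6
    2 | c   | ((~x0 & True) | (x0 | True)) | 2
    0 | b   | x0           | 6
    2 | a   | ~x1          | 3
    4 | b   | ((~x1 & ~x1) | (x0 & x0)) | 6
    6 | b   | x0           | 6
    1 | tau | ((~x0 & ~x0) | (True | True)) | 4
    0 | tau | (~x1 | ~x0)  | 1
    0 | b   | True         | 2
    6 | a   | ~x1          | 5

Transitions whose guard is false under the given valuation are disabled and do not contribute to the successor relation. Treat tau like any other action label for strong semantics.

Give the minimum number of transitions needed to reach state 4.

Answer: 2

Analysis:
BFS to 4:
  depth 0: {0}
  depth 1: {1,2,6}
  depth 2: {3,4,5}
depth(4)=2, e.g. b·b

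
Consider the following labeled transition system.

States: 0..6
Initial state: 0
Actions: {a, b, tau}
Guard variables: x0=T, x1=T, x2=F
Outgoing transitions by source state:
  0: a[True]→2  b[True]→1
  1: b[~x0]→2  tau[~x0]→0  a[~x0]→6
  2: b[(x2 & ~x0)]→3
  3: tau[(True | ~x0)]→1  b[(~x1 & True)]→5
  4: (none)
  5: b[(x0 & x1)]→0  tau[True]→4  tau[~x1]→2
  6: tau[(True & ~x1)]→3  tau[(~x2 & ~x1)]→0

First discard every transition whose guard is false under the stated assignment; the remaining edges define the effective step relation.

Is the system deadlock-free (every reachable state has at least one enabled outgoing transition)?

R = {0,1,2}
  0: a→2  b→1  [2 out]
  1: ∅  [deadlock]
  2: ∅  [deadlock]
trace reaching 1: b

Answer: DEADLOCK at state 1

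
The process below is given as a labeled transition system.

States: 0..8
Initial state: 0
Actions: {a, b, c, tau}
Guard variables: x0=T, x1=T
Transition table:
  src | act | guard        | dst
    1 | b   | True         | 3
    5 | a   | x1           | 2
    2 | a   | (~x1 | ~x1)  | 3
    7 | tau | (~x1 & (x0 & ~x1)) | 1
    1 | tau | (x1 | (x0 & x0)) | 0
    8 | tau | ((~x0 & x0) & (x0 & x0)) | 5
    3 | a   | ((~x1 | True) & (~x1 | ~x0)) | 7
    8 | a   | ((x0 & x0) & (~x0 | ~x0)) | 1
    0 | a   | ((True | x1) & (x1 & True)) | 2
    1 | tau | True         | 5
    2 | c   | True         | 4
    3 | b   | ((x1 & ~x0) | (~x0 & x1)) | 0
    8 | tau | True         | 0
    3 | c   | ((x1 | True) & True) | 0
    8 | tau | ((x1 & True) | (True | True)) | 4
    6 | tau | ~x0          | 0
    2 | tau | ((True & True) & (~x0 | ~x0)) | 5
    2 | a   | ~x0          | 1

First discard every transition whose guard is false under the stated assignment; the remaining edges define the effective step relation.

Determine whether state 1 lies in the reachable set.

Answer: UNREACHABLE

Working:
9 transition(s) survive guard evaluation.
Layer 0: {0}
Layer 1: {2}  total {0,2}
Layer 2: {4}  total {0,2,4}
Reachable = {0,2,4}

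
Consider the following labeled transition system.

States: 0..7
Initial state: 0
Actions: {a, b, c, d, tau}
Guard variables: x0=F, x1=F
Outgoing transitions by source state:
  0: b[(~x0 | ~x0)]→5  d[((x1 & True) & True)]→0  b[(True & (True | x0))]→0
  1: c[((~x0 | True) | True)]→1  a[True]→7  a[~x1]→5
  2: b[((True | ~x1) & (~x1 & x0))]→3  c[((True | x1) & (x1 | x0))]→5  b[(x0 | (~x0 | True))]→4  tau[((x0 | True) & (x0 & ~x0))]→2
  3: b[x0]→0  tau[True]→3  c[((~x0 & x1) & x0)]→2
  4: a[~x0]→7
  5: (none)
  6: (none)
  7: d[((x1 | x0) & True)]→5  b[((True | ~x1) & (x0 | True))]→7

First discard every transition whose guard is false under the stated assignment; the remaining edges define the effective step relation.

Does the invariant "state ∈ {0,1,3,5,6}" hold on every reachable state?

Safe = {0,1,3,5,6}
Reachable = {0,5}
  0: ok
  5: ok

Answer: INVARIANT HOLDS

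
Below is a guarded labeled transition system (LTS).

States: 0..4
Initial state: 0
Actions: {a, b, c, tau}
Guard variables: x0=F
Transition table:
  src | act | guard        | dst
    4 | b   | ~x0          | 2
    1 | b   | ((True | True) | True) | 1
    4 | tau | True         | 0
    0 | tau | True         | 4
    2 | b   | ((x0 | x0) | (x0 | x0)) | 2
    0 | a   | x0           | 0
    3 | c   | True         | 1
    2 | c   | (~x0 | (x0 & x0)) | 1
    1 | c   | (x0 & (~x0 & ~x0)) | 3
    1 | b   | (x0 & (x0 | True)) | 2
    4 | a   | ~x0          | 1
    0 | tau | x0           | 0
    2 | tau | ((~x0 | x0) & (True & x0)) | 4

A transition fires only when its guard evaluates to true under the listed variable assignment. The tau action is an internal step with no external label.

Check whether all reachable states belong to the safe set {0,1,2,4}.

Answer: INVARIANT HOLDS

Working:
Allowed set {0,1,2,4}
R = {0,1,2,4}
  0: ok
  1: ok
  2: ok
  4: ok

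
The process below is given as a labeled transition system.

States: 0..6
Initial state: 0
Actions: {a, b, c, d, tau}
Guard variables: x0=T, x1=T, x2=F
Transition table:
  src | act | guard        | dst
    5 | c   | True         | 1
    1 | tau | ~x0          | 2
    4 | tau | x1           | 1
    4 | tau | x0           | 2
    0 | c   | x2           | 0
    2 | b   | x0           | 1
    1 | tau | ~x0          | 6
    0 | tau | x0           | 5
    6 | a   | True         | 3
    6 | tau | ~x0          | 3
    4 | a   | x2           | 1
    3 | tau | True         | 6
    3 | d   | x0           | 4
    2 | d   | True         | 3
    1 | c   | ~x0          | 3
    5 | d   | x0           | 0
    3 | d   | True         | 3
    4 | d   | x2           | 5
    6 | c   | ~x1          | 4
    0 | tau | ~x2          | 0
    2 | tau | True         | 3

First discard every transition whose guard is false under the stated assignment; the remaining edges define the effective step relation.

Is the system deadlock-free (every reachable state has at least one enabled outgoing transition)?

Answer: DEADLOCK at state 1

Working:
R = {0,1,5}
  0: tau→0  tau→5  [2 exit(s)]
  1: ∅  [deadlock]
  5: c→1  d→0  [2 exit(s)]
witness 1: tau·c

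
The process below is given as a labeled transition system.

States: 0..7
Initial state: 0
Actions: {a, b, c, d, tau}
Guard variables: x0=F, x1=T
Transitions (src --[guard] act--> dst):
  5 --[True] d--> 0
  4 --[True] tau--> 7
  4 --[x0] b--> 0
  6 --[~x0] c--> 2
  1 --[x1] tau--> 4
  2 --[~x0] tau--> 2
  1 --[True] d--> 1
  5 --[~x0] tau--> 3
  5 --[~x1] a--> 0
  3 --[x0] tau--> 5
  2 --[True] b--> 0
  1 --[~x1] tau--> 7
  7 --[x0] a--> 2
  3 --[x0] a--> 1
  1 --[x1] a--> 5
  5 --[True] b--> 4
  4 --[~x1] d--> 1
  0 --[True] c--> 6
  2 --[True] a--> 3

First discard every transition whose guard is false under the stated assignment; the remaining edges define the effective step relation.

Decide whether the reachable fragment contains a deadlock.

Reach set: {0,2,3,6}
  0: c→6  [1 exit(s)]
  2: a→3  b→0  tau→2  [3 exit(s)]
  3: ∅  [deadlock]
  6: c→2  [1 exit(s)]
witness 3: c·c·a

Answer: DEADLOCK at state 3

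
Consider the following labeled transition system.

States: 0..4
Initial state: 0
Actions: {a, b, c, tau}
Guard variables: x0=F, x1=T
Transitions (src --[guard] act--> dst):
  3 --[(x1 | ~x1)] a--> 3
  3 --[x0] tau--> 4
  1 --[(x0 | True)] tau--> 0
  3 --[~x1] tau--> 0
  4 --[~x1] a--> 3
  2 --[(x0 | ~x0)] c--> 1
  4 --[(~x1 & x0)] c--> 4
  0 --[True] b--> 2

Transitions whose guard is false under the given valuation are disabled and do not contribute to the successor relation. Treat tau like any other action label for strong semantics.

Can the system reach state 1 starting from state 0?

Answer: REACHABLE

Trace:
Guard filter leaves 4 enabled edge(s).
L0 = {0}
L1 = {2}  cumulative {0,2}
L2 = {1}  cumulative {0,1,2}
R = {0,1,2}
Path to 1: b·c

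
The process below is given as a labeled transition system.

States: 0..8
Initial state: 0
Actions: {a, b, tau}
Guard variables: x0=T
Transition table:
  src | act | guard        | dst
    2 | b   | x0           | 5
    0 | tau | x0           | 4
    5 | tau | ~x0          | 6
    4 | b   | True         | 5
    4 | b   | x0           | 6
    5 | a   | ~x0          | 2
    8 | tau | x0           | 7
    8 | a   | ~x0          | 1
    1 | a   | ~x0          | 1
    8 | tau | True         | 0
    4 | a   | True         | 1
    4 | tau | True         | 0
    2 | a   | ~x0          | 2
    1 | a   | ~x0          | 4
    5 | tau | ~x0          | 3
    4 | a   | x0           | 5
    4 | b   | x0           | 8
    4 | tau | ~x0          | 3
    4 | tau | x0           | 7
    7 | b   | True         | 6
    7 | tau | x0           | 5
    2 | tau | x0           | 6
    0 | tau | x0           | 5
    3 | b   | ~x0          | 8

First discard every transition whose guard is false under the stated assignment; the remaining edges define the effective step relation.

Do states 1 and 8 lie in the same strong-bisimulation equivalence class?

Answer: NOT BISIMILAR

Trace:
Bisimulation quotient by refinement:
  π0 = {{0,1,2,3,4,5,6,7,8}}
  π1 = {{0,8},{1,3,5,6},{2,7},{4}}
  π2 = {{0},{1,3,5,6},{2,7},{4},{8}}
stable after 3 split(s): 5 block(s)
class of 1: {1,3,5,6}; class of 8: {8}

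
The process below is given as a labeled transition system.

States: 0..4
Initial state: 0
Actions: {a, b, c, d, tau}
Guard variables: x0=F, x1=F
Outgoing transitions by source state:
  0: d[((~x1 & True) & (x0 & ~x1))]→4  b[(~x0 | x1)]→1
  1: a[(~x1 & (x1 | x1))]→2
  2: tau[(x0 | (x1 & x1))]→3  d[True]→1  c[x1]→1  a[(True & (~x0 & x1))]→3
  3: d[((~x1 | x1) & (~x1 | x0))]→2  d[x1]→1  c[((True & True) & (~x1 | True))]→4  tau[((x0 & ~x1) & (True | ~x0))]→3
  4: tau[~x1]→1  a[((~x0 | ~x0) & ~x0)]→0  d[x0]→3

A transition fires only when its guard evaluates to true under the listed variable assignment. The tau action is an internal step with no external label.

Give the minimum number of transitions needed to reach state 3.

Answer: UNREACHABLE

Working:
Breadth-first toward 3:
  depth 0: {0}
  depth 1: {1}
3 never appears.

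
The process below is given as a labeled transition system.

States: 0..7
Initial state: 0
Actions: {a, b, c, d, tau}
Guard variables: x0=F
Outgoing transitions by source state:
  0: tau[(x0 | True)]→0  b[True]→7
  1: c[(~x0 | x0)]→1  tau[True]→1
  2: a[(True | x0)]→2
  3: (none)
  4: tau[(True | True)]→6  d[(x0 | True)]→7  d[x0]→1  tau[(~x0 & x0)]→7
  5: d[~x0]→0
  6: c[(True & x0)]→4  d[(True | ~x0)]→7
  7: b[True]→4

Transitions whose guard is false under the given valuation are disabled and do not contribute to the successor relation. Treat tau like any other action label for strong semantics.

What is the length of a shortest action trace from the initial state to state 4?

Answer: 2

Working:
Breadth-first toward 4:
  L0 = {0}
  L1 = {7}
  L2 = {4}
first hit 4 at d=2 via b·b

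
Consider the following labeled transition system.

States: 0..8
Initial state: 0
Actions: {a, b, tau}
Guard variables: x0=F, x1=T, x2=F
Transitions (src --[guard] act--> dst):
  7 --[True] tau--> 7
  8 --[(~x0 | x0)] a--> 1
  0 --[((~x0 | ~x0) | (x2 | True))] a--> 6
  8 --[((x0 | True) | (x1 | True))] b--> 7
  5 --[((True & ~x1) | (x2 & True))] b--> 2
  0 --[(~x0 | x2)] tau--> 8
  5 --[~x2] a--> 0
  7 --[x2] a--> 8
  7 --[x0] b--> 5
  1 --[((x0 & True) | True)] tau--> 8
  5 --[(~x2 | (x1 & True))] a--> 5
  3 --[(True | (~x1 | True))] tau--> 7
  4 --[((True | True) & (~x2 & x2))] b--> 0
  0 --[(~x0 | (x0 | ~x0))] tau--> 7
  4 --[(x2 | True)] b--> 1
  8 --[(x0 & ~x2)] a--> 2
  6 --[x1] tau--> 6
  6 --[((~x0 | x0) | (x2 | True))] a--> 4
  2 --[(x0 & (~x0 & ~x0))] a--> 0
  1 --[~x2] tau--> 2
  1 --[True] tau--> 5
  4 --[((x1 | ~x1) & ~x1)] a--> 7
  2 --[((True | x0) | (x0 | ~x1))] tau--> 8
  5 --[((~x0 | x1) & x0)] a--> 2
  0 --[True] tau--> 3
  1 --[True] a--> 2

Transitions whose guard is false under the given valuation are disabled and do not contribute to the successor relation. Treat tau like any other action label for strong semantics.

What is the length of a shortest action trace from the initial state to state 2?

BFS to 2:
  L0 = {0}
  L1 = {3,6,7,8}
  L2 = {1,4}
  L3 = {2,5}
first hit 2 at d=3 via tau·a·a

Answer: 3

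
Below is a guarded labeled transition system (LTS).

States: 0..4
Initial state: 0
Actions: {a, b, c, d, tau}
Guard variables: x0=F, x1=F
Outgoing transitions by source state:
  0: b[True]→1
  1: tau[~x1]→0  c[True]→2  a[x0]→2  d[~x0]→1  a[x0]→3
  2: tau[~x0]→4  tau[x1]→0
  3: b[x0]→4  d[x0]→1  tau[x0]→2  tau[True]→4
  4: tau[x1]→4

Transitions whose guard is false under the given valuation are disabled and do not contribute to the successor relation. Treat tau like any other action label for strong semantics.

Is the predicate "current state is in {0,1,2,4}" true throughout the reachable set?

Answer: INVARIANT HOLDS

Trace:
Safe = {0,1,2,4}
Reachable = {0,1,2,4}
  0: safe
  1: safe
  2: safe
  4: safe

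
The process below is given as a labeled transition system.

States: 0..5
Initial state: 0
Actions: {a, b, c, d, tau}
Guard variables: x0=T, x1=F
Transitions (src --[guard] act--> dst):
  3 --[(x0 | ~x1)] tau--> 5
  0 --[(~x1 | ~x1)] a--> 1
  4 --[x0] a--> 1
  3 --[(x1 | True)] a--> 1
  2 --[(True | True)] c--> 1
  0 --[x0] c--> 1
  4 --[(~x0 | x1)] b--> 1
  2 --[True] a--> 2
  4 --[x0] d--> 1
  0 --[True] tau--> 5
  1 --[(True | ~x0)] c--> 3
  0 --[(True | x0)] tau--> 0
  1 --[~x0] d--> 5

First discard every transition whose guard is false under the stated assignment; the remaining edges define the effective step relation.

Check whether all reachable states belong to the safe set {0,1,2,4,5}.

Answer: INVARIANT VIOLATED at state 3

Trace:
Inv-set: {0,1,2,4,5}
Reach set: {0,1,3,5}
  0: safe
  1: safe
  3: VIOLATES
  5: safe
witness against invariant: a·c → 3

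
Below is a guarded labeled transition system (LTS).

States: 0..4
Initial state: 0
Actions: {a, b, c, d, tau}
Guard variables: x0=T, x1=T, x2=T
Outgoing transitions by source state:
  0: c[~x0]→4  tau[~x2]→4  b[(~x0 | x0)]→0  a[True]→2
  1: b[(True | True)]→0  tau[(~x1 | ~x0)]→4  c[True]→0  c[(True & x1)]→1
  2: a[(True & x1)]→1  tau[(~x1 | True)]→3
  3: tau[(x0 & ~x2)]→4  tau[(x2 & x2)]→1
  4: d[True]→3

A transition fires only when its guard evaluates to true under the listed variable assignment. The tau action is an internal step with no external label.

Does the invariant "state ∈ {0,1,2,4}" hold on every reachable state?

Inv-set: {0,1,2,4}
Reach set: {0,1,2,3}
  0: safe
  1: safe
  2: safe
  3: outside
reach 3 via a·tau — violates

Answer: INVARIANT VIOLATED at state 3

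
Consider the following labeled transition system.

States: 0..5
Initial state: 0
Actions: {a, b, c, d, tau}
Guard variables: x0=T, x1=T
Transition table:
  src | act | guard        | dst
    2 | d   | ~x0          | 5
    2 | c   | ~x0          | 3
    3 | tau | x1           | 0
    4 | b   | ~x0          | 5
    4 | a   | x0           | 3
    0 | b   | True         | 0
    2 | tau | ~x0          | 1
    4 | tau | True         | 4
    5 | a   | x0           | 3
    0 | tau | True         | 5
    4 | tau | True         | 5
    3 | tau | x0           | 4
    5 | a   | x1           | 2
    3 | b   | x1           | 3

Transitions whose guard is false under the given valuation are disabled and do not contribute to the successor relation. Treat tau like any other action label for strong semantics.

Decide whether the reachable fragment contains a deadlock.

Answer: DEADLOCK at state 2

Analysis:
Reachable = {0,2,3,4,5}
  0: b→0  tau→5  [2 out]
  2: ∅  [deadlock]
  3: b→3  tau→0  tau→4  [3 out]
  4: a→3  tau→4  tau→5  [3 out]
  5: a→2  a→3  [2 out]
witness 2: tau·a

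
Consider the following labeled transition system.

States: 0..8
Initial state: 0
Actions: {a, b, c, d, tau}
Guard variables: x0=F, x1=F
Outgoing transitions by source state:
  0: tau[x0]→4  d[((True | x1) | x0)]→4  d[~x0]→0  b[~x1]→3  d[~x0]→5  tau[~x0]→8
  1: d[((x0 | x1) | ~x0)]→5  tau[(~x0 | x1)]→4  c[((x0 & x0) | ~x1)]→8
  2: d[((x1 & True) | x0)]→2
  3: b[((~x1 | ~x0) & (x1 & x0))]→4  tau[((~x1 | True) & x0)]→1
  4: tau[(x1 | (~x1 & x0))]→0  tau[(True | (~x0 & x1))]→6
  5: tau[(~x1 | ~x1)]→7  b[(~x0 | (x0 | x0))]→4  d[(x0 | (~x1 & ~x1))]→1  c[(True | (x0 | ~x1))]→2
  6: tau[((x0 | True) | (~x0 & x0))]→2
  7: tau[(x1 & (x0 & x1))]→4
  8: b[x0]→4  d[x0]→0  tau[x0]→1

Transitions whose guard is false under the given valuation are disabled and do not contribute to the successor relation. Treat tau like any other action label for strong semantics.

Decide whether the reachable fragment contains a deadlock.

Reach set: {0,1,2,3,4,5,6,7,8}
  0: b→3  d→0  d→4  d→5  tau→8  [5 exit(s)]
  1: c→8  d→5  tau→4  [3 exit(s)]
  2: ∅  [no exit]
  3: ∅  [no exit]
  4: tau→6  [1 exit(s)]
  5: b→4  c→2  d→1  tau→7  [4 exit(s)]
  6: tau→2  [1 exit(s)]
  7: ∅  [no exit]
  8: ∅  [no exit]
Path to 2: d·c

Answer: DEADLOCK at state 2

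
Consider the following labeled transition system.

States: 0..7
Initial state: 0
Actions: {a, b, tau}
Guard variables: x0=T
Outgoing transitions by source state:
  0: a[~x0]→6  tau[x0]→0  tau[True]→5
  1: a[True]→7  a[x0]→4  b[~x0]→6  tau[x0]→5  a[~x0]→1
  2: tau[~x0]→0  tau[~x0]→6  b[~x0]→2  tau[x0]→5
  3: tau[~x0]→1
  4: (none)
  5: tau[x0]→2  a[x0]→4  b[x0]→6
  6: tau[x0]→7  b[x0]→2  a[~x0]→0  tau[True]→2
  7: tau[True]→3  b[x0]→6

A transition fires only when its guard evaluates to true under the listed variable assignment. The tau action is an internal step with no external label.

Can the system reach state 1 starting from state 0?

Answer: UNREACHABLE

Trace:
Guard filter leaves 14 enabled edge(s).
depth 0: {0}
depth 1: {5}  total {0,5}
depth 2: {2,4,6}  total {0,2,4,5,6}
depth 3: {7}  total {0,2,4,5,6,7}
depth 4: {3}  total {0,2,3,4,5,6,7}
Reachable = {0,2,3,4,5,6,7}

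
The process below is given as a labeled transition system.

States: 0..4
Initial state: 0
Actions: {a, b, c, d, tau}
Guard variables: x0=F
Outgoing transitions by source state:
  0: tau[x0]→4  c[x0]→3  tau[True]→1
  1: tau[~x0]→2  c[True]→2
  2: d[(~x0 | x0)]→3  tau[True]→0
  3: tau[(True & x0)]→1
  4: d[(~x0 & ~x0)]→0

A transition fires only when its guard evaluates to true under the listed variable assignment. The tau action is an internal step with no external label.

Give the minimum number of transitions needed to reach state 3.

Layered search for 3:
  depth 0: {0}
  depth 1: {1}
  depth 2: {2}
  depth 3: {3}
depth(3)=3, e.g. tau·c·d

Answer: 3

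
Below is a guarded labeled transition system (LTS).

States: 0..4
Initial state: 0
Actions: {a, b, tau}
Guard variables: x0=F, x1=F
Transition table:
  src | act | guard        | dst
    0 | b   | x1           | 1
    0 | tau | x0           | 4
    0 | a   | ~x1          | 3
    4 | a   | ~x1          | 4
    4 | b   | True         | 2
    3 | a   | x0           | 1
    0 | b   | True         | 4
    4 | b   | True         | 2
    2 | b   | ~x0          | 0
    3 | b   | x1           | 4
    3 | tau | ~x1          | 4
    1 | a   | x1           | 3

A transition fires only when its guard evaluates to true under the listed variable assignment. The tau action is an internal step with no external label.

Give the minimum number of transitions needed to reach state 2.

Answer: 2

Analysis:
Layered search for 2:
  depth 0: {0}
  depth 1: {3,4}
  depth 2: {2}
depth(2)=2, e.g. b·b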